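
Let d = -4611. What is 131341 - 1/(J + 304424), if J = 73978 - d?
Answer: 50305310432/383013 ≈ 1.3134e+5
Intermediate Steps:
J = 78589 (J = 73978 - 1*(-4611) = 73978 + 4611 = 78589)
131341 - 1/(J + 304424) = 131341 - 1/(78589 + 304424) = 131341 - 1/383013 = 50305310432/383013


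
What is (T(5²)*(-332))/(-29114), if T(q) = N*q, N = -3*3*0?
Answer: 0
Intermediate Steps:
N = 0 (N = -9*0 = 0)
T(q) = 0 (T(q) = 0*q = 0)
(T(5²)*(-332))/(-29114) = (0*(-332))/(-29114) = 0*(-1/29114) = 0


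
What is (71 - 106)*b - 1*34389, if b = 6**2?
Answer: -35649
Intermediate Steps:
b = 36
(71 - 106)*b - 1*34389 = (71 - 106)*36 - 1*34389 = -35*36 - 34389 = -1260 - 34389 = -35649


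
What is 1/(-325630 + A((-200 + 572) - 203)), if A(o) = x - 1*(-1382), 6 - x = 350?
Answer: -1/324592 ≈ -3.0808e-6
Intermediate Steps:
x = -344 (x = 6 - 1*350 = 6 - 350 = -344)
A(o) = 1038 (A(o) = -344 - 1*(-1382) = -344 + 1382 = 1038)
1/(-325630 + A((-200 + 572) - 203)) = 1/(-325630 + 1038) = 1/(-324592) = -1/324592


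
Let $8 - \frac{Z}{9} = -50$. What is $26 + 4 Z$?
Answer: $2114$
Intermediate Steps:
$Z = 522$ ($Z = 72 - -450 = 72 + 450 = 522$)
$26 + 4 Z = 26 + 4 \cdot 522 = 26 + 2088 = 2114$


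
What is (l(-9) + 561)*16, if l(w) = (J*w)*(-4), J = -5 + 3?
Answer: 7824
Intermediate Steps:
J = -2
l(w) = 8*w (l(w) = -2*w*(-4) = 8*w)
(l(-9) + 561)*16 = (8*(-9) + 561)*16 = (-72 + 561)*16 = 489*16 = 7824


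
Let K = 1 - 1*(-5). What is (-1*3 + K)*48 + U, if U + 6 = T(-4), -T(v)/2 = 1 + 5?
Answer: 126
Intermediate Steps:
T(v) = -12 (T(v) = -2*(1 + 5) = -2*6 = -12)
U = -18 (U = -6 - 12 = -18)
K = 6 (K = 1 + 5 = 6)
(-1*3 + K)*48 + U = (-1*3 + 6)*48 - 18 = (-3 + 6)*48 - 18 = 3*48 - 18 = 144 - 18 = 126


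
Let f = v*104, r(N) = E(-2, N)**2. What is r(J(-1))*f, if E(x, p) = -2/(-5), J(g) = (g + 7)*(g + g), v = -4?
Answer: -1664/25 ≈ -66.560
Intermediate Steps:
J(g) = 2*g*(7 + g) (J(g) = (7 + g)*(2*g) = 2*g*(7 + g))
E(x, p) = 2/5 (E(x, p) = -2*(-1/5) = 2/5)
r(N) = 4/25 (r(N) = (2/5)**2 = 4/25)
f = -416 (f = -4*104 = -416)
r(J(-1))*f = (4/25)*(-416) = -1664/25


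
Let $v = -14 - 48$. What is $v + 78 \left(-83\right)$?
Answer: $-6536$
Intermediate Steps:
$v = -62$
$v + 78 \left(-83\right) = -62 + 78 \left(-83\right) = -62 - 6474 = -6536$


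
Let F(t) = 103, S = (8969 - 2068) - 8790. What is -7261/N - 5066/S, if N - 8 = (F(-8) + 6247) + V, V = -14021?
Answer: 52536787/14475407 ≈ 3.6294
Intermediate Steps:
S = -1889 (S = 6901 - 8790 = -1889)
N = -7663 (N = 8 + ((103 + 6247) - 14021) = 8 + (6350 - 14021) = 8 - 7671 = -7663)
-7261/N - 5066/S = -7261/(-7663) - 5066/(-1889) = -7261*(-1/7663) - 5066*(-1/1889) = 7261/7663 + 5066/1889 = 52536787/14475407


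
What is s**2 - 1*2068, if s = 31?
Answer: -1107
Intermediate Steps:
s**2 - 1*2068 = 31**2 - 1*2068 = 961 - 2068 = -1107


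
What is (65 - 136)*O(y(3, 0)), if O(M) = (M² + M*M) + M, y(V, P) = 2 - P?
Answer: -710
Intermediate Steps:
O(M) = M + 2*M² (O(M) = (M² + M²) + M = 2*M² + M = M + 2*M²)
(65 - 136)*O(y(3, 0)) = (65 - 136)*((2 - 1*0)*(1 + 2*(2 - 1*0))) = -71*(2 + 0)*(1 + 2*(2 + 0)) = -142*(1 + 2*2) = -142*(1 + 4) = -142*5 = -71*10 = -710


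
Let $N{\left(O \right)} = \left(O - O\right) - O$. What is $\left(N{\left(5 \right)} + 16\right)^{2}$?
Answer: $121$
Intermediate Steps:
$N{\left(O \right)} = - O$ ($N{\left(O \right)} = 0 - O = - O$)
$\left(N{\left(5 \right)} + 16\right)^{2} = \left(\left(-1\right) 5 + 16\right)^{2} = \left(-5 + 16\right)^{2} = 11^{2} = 121$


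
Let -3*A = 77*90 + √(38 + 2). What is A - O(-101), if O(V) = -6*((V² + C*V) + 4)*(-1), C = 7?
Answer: -59298 - 2*√10/3 ≈ -59300.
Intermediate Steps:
O(V) = 24 + 6*V² + 42*V (O(V) = -6*((V² + 7*V) + 4)*(-1) = -6*(4 + V² + 7*V)*(-1) = (-24 - 42*V - 6*V²)*(-1) = 24 + 6*V² + 42*V)
A = -2310 - 2*√10/3 (A = -(77*90 + √(38 + 2))/3 = -(6930 + √40)/3 = -(6930 + 2*√10)/3 = -2310 - 2*√10/3 ≈ -2312.1)
A - O(-101) = (-2310 - 2*√10/3) - (24 + 6*(-101)² + 42*(-101)) = (-2310 - 2*√10/3) - (24 + 6*10201 - 4242) = (-2310 - 2*√10/3) - (24 + 61206 - 4242) = (-2310 - 2*√10/3) - 1*56988 = (-2310 - 2*√10/3) - 56988 = -59298 - 2*√10/3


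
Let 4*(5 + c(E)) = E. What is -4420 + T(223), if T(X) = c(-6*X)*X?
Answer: -160257/2 ≈ -80129.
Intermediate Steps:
c(E) = -5 + E/4
T(X) = X*(-5 - 3*X/2) (T(X) = (-5 + (-6*X)/4)*X = (-5 - 3*X/2)*X = X*(-5 - 3*X/2))
-4420 + T(223) = -4420 + (½)*223*(-10 - 3*223) = -4420 + (½)*223*(-10 - 669) = -4420 + (½)*223*(-679) = -4420 - 151417/2 = -160257/2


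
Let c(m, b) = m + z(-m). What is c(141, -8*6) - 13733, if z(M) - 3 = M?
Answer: -13730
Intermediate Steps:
z(M) = 3 + M
c(m, b) = 3 (c(m, b) = m + (3 - m) = 3)
c(141, -8*6) - 13733 = 3 - 13733 = -13730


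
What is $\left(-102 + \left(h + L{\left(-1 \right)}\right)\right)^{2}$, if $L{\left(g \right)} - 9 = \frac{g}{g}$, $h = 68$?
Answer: $576$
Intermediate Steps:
$L{\left(g \right)} = 10$ ($L{\left(g \right)} = 9 + \frac{g}{g} = 9 + 1 = 10$)
$\left(-102 + \left(h + L{\left(-1 \right)}\right)\right)^{2} = \left(-102 + \left(68 + 10\right)\right)^{2} = \left(-102 + 78\right)^{2} = \left(-24\right)^{2} = 576$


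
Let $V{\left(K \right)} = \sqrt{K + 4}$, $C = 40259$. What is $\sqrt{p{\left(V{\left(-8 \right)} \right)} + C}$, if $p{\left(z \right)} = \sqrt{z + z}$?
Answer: $\sqrt{40259 + \sqrt{2} \left(1 + i\right)} \approx 200.65 + 0.004 i$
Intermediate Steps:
$V{\left(K \right)} = \sqrt{4 + K}$
$p{\left(z \right)} = \sqrt{2} \sqrt{z}$ ($p{\left(z \right)} = \sqrt{2 z} = \sqrt{2} \sqrt{z}$)
$\sqrt{p{\left(V{\left(-8 \right)} \right)} + C} = \sqrt{\sqrt{2} \sqrt{\sqrt{4 - 8}} + 40259} = \sqrt{\sqrt{2} \sqrt{\sqrt{-4}} + 40259} = \sqrt{\sqrt{2} \sqrt{2 i} + 40259} = \sqrt{\sqrt{2} \left(1 + i\right) + 40259} = \sqrt{40259 + \sqrt{2} \left(1 + i\right)}$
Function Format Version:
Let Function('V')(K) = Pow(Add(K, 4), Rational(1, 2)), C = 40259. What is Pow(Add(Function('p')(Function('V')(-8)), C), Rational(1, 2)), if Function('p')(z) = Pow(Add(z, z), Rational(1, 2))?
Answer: Pow(Add(40259, Mul(Pow(2, Rational(1, 2)), Add(1, I))), Rational(1, 2)) ≈ Add(200.65, Mul(0.004, I))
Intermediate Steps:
Function('V')(K) = Pow(Add(4, K), Rational(1, 2))
Function('p')(z) = Mul(Pow(2, Rational(1, 2)), Pow(z, Rational(1, 2))) (Function('p')(z) = Pow(Mul(2, z), Rational(1, 2)) = Mul(Pow(2, Rational(1, 2)), Pow(z, Rational(1, 2))))
Pow(Add(Function('p')(Function('V')(-8)), C), Rational(1, 2)) = Pow(Add(Mul(Pow(2, Rational(1, 2)), Pow(Pow(Add(4, -8), Rational(1, 2)), Rational(1, 2))), 40259), Rational(1, 2)) = Pow(Add(Mul(Pow(2, Rational(1, 2)), Pow(Pow(-4, Rational(1, 2)), Rational(1, 2))), 40259), Rational(1, 2)) = Pow(Add(Mul(Pow(2, Rational(1, 2)), Pow(Mul(2, I), Rational(1, 2))), 40259), Rational(1, 2)) = Pow(Add(Mul(Pow(2, Rational(1, 2)), Add(1, I)), 40259), Rational(1, 2)) = Pow(Add(40259, Mul(Pow(2, Rational(1, 2)), Add(1, I))), Rational(1, 2))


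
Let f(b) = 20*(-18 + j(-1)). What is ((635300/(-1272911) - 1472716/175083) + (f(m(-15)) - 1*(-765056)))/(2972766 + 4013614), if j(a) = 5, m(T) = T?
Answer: 42611083316672443/389255028486882735 ≈ 0.10947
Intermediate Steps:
f(b) = -260 (f(b) = 20*(-18 + 5) = 20*(-13) = -260)
((635300/(-1272911) - 1472716/175083) + (f(m(-15)) - 1*(-765056)))/(2972766 + 4013614) = ((635300/(-1272911) - 1472716/175083) + (-260 - 1*(-765056)))/(2972766 + 4013614) = ((635300*(-1/1272911) - 1472716*1/175083) + (-260 + 765056))/6986380 = ((-635300/1272911 - 1472716/175083) + 764796)*(1/6986380) = (-1985866626176/222865076613 + 764796)*(1/6986380) = (170444333266689772/222865076613)*(1/6986380) = 42611083316672443/389255028486882735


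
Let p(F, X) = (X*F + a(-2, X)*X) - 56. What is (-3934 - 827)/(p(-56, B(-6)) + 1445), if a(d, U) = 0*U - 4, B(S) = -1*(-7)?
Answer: -1587/323 ≈ -4.9133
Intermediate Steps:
B(S) = 7
a(d, U) = -4 (a(d, U) = 0 - 4 = -4)
p(F, X) = -56 - 4*X + F*X (p(F, X) = (X*F - 4*X) - 56 = (F*X - 4*X) - 56 = (-4*X + F*X) - 56 = -56 - 4*X + F*X)
(-3934 - 827)/(p(-56, B(-6)) + 1445) = (-3934 - 827)/((-56 - 4*7 - 56*7) + 1445) = -4761/((-56 - 28 - 392) + 1445) = -4761/(-476 + 1445) = -4761/969 = -4761*1/969 = -1587/323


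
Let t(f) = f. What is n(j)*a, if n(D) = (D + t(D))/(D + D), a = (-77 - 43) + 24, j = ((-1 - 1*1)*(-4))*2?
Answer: -96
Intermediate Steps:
j = 16 (j = ((-1 - 1)*(-4))*2 = -2*(-4)*2 = 8*2 = 16)
a = -96 (a = -120 + 24 = -96)
n(D) = 1 (n(D) = (D + D)/(D + D) = (2*D)/((2*D)) = (2*D)*(1/(2*D)) = 1)
n(j)*a = 1*(-96) = -96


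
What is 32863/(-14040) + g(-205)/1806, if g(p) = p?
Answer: -10371463/4226040 ≈ -2.4542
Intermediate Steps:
32863/(-14040) + g(-205)/1806 = 32863/(-14040) - 205/1806 = 32863*(-1/14040) - 205*1/1806 = -32863/14040 - 205/1806 = -10371463/4226040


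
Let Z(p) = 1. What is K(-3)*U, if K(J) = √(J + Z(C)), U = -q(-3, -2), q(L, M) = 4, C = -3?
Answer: -4*I*√2 ≈ -5.6569*I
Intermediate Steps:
U = -4 (U = -1*4 = -4)
K(J) = √(1 + J) (K(J) = √(J + 1) = √(1 + J))
K(-3)*U = √(1 - 3)*(-4) = √(-2)*(-4) = (I*√2)*(-4) = -4*I*√2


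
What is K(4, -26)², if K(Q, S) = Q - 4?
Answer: 0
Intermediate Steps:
K(Q, S) = -4 + Q
K(4, -26)² = (-4 + 4)² = 0² = 0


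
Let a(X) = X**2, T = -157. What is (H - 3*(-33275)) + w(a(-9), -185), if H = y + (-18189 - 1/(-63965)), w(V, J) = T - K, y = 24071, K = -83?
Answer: 6756814846/63965 ≈ 1.0563e+5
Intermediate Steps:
w(V, J) = -74 (w(V, J) = -157 - 1*(-83) = -157 + 83 = -74)
H = 376242131/63965 (H = 24071 + (-18189 - 1/(-63965)) = 24071 + (-18189 - 1*(-1/63965)) = 24071 + (-18189 + 1/63965) = 24071 - 1163459384/63965 = 376242131/63965 ≈ 5882.0)
(H - 3*(-33275)) + w(a(-9), -185) = (376242131/63965 - 3*(-33275)) - 74 = (376242131/63965 + 99825) - 74 = 6761548256/63965 - 74 = 6756814846/63965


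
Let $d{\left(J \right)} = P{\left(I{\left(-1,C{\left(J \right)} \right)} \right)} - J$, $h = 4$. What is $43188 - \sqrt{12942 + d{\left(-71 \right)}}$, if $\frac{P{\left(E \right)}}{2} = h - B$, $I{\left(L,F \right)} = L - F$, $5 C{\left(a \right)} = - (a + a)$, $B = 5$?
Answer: $43188 - \sqrt{13011} \approx 43074.0$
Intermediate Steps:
$C{\left(a \right)} = - \frac{2 a}{5}$ ($C{\left(a \right)} = \frac{\left(-1\right) \left(a + a\right)}{5} = \frac{\left(-1\right) 2 a}{5} = \frac{\left(-2\right) a}{5} = - \frac{2 a}{5}$)
$P{\left(E \right)} = -2$ ($P{\left(E \right)} = 2 \left(4 - 5\right) = 2 \left(-1\right) = -2$)
$d{\left(J \right)} = -2 - J$
$43188 - \sqrt{12942 + d{\left(-71 \right)}} = 43188 - \sqrt{12942 - -69} = 43188 - \sqrt{12942 + \left(-2 + 71\right)} = 43188 - \sqrt{12942 + 69} = 43188 - \sqrt{13011}$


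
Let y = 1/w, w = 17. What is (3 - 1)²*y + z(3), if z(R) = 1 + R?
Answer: 72/17 ≈ 4.2353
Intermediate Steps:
y = 1/17 ≈ 0.058824
(3 - 1)²*y + z(3) = (3 - 1)²*(1/17) + (1 + 3) = 2²*(1/17) + 4 = 4*(1/17) + 4 = 4/17 + 4 = 72/17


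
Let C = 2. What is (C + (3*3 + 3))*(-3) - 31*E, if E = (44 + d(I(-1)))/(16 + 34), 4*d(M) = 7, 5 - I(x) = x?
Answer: -14073/200 ≈ -70.365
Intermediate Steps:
I(x) = 5 - x
d(M) = 7/4 (d(M) = (¼)*7 = 7/4)
E = 183/200 (E = (44 + 7/4)/(16 + 34) = (183/4)/50 = (183/4)*(1/50) = 183/200 ≈ 0.91500)
(C + (3*3 + 3))*(-3) - 31*E = (2 + (3*3 + 3))*(-3) - 31*183/200 = (2 + (9 + 3))*(-3) - 5673/200 = (2 + 12)*(-3) - 5673/200 = 14*(-3) - 5673/200 = -42 - 5673/200 = -14073/200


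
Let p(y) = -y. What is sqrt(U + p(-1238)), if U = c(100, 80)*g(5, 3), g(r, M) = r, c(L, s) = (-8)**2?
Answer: sqrt(1558) ≈ 39.471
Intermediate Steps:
c(L, s) = 64
U = 320 (U = 64*5 = 320)
sqrt(U + p(-1238)) = sqrt(320 - 1*(-1238)) = sqrt(320 + 1238) = sqrt(1558)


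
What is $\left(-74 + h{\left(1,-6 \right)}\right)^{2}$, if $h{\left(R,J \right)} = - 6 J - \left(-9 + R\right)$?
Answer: $900$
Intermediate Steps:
$h{\left(R,J \right)} = 9 - R - 6 J$
$\left(-74 + h{\left(1,-6 \right)}\right)^{2} = \left(-74 - -44\right)^{2} = \left(-74 + \left(9 - 1 + 36\right)\right)^{2} = \left(-74 + 44\right)^{2} = \left(-30\right)^{2} = 900$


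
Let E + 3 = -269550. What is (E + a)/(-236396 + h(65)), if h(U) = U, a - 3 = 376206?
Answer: -35552/78777 ≈ -0.45130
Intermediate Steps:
a = 376209 (a = 3 + 376206 = 376209)
E = -269553 (E = -3 - 269550 = -269553)
(E + a)/(-236396 + h(65)) = (-269553 + 376209)/(-236396 + 65) = 106656/(-236331) = 106656*(-1/236331) = -35552/78777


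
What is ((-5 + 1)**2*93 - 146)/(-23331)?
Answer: -122/2121 ≈ -0.057520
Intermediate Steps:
((-5 + 1)**2*93 - 146)/(-23331) = ((-4)**2*93 - 146)*(-1/23331) = (16*93 - 146)*(-1/23331) = (1488 - 146)*(-1/23331) = 1342*(-1/23331) = -122/2121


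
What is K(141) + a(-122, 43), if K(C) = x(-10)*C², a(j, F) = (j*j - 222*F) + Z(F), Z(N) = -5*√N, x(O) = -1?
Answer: -14543 - 5*√43 ≈ -14576.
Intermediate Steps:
a(j, F) = j² - 222*F - 5*√F (a(j, F) = (j*j - 222*F) - 5*√F = (j² - 222*F) - 5*√F = j² - 222*F - 5*√F)
K(C) = -C²
K(141) + a(-122, 43) = -1*141² + ((-122)² - 222*43 - 5*√43) = -1*19881 + (14884 - 9546 - 5*√43) = -19881 + (5338 - 5*√43) = -14543 - 5*√43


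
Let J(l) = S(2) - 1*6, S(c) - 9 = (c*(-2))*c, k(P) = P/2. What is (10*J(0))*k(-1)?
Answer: 25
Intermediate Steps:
k(P) = P/2 (k(P) = P*(½) = P/2)
S(c) = 9 - 2*c² (S(c) = 9 + (c*(-2))*c = 9 + (-2*c)*c = 9 - 2*c²)
J(l) = -5 (J(l) = (9 - 2*2²) - 1*6 = (9 - 2*4) - 6 = (9 - 8) - 6 = 1 - 6 = -5)
(10*J(0))*k(-1) = (10*(-5))*((½)*(-1)) = -50*(-½) = 25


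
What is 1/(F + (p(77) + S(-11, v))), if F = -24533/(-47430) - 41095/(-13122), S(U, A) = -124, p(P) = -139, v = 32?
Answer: -17288235/4483720864 ≈ -0.0038558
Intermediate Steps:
F = 63084941/17288235 (F = -24533*(-1/47430) - 41095*(-1/13122) = 24533/47430 + 41095/13122 = 63084941/17288235 ≈ 3.6490)
1/(F + (p(77) + S(-11, v))) = 1/(63084941/17288235 + (-139 - 124)) = 1/(63084941/17288235 - 263) = 1/(-4483720864/17288235) = -17288235/4483720864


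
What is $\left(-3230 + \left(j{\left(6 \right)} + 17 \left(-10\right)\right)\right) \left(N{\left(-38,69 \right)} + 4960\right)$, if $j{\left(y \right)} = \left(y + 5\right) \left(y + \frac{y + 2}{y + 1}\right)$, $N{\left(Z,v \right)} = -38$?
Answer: $- \frac{114436500}{7} \approx -1.6348 \cdot 10^{7}$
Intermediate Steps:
$j{\left(y \right)} = \left(5 + y\right) \left(y + \frac{2 + y}{1 + y}\right)$
$\left(-3230 + \left(j{\left(6 \right)} + 17 \left(-10\right)\right)\right) \left(N{\left(-38,69 \right)} + 4960\right) = \left(-3230 + \left(\frac{10 + 6^{3} + 7 \cdot 6^{2} + 12 \cdot 6}{1 + 6} + 17 \left(-10\right)\right)\right) \left(-38 + 4960\right) = \left(-3230 - \left(170 - \frac{10 + 216 + 7 \cdot 36 + 72}{7}\right)\right) 4922 = \left(-3230 - \left(170 - \frac{10 + 216 + 252 + 72}{7}\right)\right) 4922 = \left(-3230 + \left(\frac{1}{7} \cdot 550 - 170\right)\right) 4922 = \left(-3230 + \left(\frac{550}{7} - 170\right)\right) 4922 = \left(-3230 - \frac{640}{7}\right) 4922 = \left(- \frac{23250}{7}\right) 4922 = - \frac{114436500}{7}$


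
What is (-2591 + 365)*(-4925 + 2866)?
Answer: 4583334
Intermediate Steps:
(-2591 + 365)*(-4925 + 2866) = -2226*(-2059) = 4583334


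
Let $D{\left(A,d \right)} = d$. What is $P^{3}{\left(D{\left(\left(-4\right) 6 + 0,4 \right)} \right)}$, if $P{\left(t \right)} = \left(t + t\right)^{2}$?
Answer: $262144$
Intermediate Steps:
$P{\left(t \right)} = 4 t^{2}$ ($P{\left(t \right)} = \left(2 t\right)^{2} = 4 t^{2}$)
$P^{3}{\left(D{\left(\left(-4\right) 6 + 0,4 \right)} \right)} = \left(4 \cdot 4^{2}\right)^{3} = \left(4 \cdot 16\right)^{3} = 64^{3} = 262144$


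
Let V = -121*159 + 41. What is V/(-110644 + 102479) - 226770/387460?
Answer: 558688003/316361090 ≈ 1.7660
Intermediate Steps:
V = -19198 (V = -19239 + 41 = -19198)
V/(-110644 + 102479) - 226770/387460 = -19198/(-110644 + 102479) - 226770/387460 = -19198/(-8165) - 226770*1/387460 = -19198*(-1/8165) - 22677/38746 = 19198/8165 - 22677/38746 = 558688003/316361090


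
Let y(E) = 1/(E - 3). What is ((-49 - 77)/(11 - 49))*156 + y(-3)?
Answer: 58949/114 ≈ 517.10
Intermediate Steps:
y(E) = 1/(-3 + E)
((-49 - 77)/(11 - 49))*156 + y(-3) = ((-49 - 77)/(11 - 49))*156 + 1/(-3 - 3) = -126/(-38)*156 + 1/(-6) = -126*(-1/38)*156 - 1/6 = (63/19)*156 - 1/6 = 9828/19 - 1/6 = 58949/114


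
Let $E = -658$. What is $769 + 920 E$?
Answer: $-604591$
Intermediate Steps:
$769 + 920 E = 769 + 920 \left(-658\right) = 769 - 605360 = -604591$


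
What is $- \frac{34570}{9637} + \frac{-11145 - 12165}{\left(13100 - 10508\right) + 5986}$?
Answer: $- \frac{260589965}{41333093} \approx -6.3046$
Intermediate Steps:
$- \frac{34570}{9637} + \frac{-11145 - 12165}{\left(13100 - 10508\right) + 5986} = \left(-34570\right) \frac{1}{9637} - \frac{23310}{2592 + 5986} = - \frac{34570}{9637} - \frac{23310}{8578} = - \frac{34570}{9637} - \frac{11655}{4289} = - \frac{260589965}{41333093}$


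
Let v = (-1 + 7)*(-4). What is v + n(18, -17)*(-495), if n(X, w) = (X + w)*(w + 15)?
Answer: 966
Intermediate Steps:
n(X, w) = (15 + w)*(X + w) (n(X, w) = (X + w)*(15 + w) = (15 + w)*(X + w))
v = -24 (v = 6*(-4) = -24)
v + n(18, -17)*(-495) = -24 + ((-17)² + 15*18 + 15*(-17) + 18*(-17))*(-495) = -24 + (289 + 270 - 255 - 306)*(-495) = -24 - 2*(-495) = -24 + 990 = 966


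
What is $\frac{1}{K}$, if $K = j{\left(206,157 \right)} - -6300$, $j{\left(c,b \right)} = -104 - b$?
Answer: $\frac{1}{6039} \approx 0.00016559$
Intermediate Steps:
$K = 6039$ ($K = \left(-104 - 157\right) - -6300 = \left(-104 - 157\right) + 6300 = -261 + 6300 = 6039$)
$\frac{1}{K} = \frac{1}{6039}$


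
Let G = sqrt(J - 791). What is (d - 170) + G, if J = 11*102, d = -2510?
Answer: -2680 + sqrt(331) ≈ -2661.8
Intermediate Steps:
J = 1122
G = sqrt(331) (G = sqrt(1122 - 791) = sqrt(331) ≈ 18.193)
(d - 170) + G = (-2510 - 170) + sqrt(331) = -2680 + sqrt(331)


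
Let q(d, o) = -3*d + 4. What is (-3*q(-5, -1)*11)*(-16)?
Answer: 10032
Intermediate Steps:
q(d, o) = 4 - 3*d
(-3*q(-5, -1)*11)*(-16) = (-3*(4 - 3*(-5))*11)*(-16) = (-3*(4 + 15)*11)*(-16) = (-3*19*11)*(-16) = -57*11*(-16) = -627*(-16) = 10032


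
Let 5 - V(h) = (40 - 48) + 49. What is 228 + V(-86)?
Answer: 192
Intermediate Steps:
V(h) = -36 (V(h) = 5 - ((40 - 48) + 49) = 5 - (-8 + 49) = 5 - 1*41 = 5 - 41 = -36)
228 + V(-86) = 228 - 36 = 192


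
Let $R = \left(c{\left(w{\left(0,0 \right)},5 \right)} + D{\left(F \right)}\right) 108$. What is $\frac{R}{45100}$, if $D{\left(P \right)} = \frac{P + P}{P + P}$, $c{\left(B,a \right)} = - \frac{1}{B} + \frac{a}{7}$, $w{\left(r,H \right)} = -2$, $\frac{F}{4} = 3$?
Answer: $\frac{837}{157850} \approx 0.0053025$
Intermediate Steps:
$F = 12$ ($F = 4 \cdot 3 = 12$)
$c{\left(B,a \right)} = - \frac{1}{B} + \frac{a}{7}$ ($c{\left(B,a \right)} = - \frac{1}{B} + a \frac{1}{7} = - \frac{1}{B} + \frac{a}{7}$)
$D{\left(P \right)} = 1$ ($D{\left(P \right)} = \frac{2 P}{2 P} = 2 P \frac{1}{2 P} = 1$)
$R = \frac{1674}{7}$ ($R = \left(\left(- \frac{1}{-2} + \frac{1}{7} \cdot 5\right) + 1\right) 108 = \left(\left(\left(-1\right) \left(- \frac{1}{2}\right) + \frac{5}{7}\right) + 1\right) 108 = \left(\left(\frac{1}{2} + \frac{5}{7}\right) + 1\right) 108 = \left(\frac{17}{14} + 1\right) 108 = \frac{31}{14} \cdot 108 = \frac{1674}{7} \approx 239.14$)
$\frac{R}{45100} = \frac{1674}{7 \cdot 45100} = \frac{1674}{7} \cdot \frac{1}{45100} = \frac{837}{157850}$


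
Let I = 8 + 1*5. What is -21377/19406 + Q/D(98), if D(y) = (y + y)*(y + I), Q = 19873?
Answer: -5673041/30156924 ≈ -0.18812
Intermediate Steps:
I = 13 (I = 8 + 5 = 13)
D(y) = 2*y*(13 + y) (D(y) = (y + y)*(y + 13) = (2*y)*(13 + y) = 2*y*(13 + y))
-21377/19406 + Q/D(98) = -21377/19406 + 19873/((2*98*(13 + 98))) = -21377*1/19406 + 19873/((2*98*111)) = -21377/19406 + 19873/21756 = -21377/19406 + 19873*(1/21756) = -21377/19406 + 2839/3108 = -5673041/30156924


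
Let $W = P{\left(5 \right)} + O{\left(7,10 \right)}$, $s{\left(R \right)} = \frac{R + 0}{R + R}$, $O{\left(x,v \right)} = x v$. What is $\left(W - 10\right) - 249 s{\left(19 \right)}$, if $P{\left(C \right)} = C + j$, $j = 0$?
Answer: $- \frac{119}{2} \approx -59.5$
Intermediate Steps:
$P{\left(C \right)} = C$ ($P{\left(C \right)} = C + 0 = C$)
$O{\left(x,v \right)} = v x$
$s{\left(R \right)} = \frac{1}{2}$ ($s{\left(R \right)} = \frac{R}{2 R} = R \frac{1}{2 R} = \frac{1}{2}$)
$W = 75$ ($W = 5 + 10 \cdot 7 = 5 + 70 = 75$)
$\left(W - 10\right) - 249 s{\left(19 \right)} = \left(75 - 10\right) - \frac{249}{2} = 65 - \frac{249}{2} = - \frac{119}{2}$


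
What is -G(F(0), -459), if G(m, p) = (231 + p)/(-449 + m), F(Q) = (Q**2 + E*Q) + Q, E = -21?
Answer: -228/449 ≈ -0.50780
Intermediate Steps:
F(Q) = Q**2 - 20*Q (F(Q) = (Q**2 - 21*Q) + Q = Q**2 - 20*Q)
G(m, p) = (231 + p)/(-449 + m)
-G(F(0), -459) = -(231 - 459)/(-449 + 0*(-20 + 0)) = -(-228)/(-449 + 0*(-20)) = -(-228)/(-449 + 0) = -(-228)/(-449) = -(-1)*(-228)/449 = -1*228/449 = -228/449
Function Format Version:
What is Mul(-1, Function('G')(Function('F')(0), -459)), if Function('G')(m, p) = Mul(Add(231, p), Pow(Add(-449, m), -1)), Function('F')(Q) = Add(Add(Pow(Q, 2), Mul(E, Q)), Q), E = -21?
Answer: Rational(-228, 449) ≈ -0.50780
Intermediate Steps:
Function('F')(Q) = Add(Pow(Q, 2), Mul(-20, Q)) (Function('F')(Q) = Add(Add(Pow(Q, 2), Mul(-21, Q)), Q) = Add(Pow(Q, 2), Mul(-20, Q)))
Function('G')(m, p) = Mul(Pow(Add(-449, m), -1), Add(231, p))
Mul(-1, Function('G')(Function('F')(0), -459)) = Mul(-1, Mul(Pow(Add(-449, Mul(0, Add(-20, 0))), -1), Add(231, -459))) = Mul(-1, Mul(Pow(Add(-449, Mul(0, -20)), -1), -228)) = Mul(-1, Mul(Pow(Add(-449, 0), -1), -228)) = Mul(-1, Mul(Pow(-449, -1), -228)) = Mul(-1, Mul(Rational(-1, 449), -228)) = Mul(-1, Rational(228, 449)) = Rational(-228, 449)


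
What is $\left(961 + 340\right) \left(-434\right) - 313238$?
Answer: $-877872$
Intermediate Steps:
$\left(961 + 340\right) \left(-434\right) - 313238 = 1301 \left(-434\right) - 313238 = -564634 - 313238 = -877872$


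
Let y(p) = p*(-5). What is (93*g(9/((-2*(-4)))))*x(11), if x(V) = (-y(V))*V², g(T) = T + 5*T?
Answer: 16710705/4 ≈ 4.1777e+6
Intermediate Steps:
y(p) = -5*p
g(T) = 6*T
x(V) = 5*V³ (x(V) = (-(-5)*V)*V² = (5*V)*V² = 5*V³)
(93*g(9/((-2*(-4)))))*x(11) = (93*(6*(9/((-2*(-4))))))*(5*11³) = (93*(6*(9/8)))*(5*1331) = (93*(6*(9*(⅛))))*6655 = (93*(6*(9/8)))*6655 = (93*(27/4))*6655 = (2511/4)*6655 = 16710705/4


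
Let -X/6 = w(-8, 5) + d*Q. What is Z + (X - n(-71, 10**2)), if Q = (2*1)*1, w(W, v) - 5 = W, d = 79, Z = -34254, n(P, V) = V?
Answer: -35284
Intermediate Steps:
w(W, v) = 5 + W
Q = 2 (Q = 2*1 = 2)
X = -930 (X = -6*((5 - 8) + 79*2) = -6*(-3 + 158) = -6*155 = -930)
Z + (X - n(-71, 10**2)) = -34254 + (-930 - 1*10**2) = -34254 + (-930 - 1*100) = -34254 + (-930 - 100) = -34254 - 1030 = -35284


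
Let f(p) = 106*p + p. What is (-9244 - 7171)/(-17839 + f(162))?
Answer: 3283/101 ≈ 32.505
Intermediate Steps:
f(p) = 107*p
(-9244 - 7171)/(-17839 + f(162)) = (-9244 - 7171)/(-17839 + 107*162) = -16415/(-17839 + 17334) = -16415/(-505) = -16415*(-1/505) = 3283/101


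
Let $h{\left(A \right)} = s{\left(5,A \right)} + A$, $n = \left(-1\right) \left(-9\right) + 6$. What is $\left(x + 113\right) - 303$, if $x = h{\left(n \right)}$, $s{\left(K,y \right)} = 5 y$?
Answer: $-100$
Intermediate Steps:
$n = 15$ ($n = 9 + 6 = 15$)
$h{\left(A \right)} = 6 A$ ($h{\left(A \right)} = 5 A + A = 6 A$)
$x = 90$ ($x = 6 \cdot 15 = 90$)
$\left(x + 113\right) - 303 = \left(90 + 113\right) - 303 = 203 - 303 = -100$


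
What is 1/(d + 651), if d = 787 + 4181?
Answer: 1/5619 ≈ 0.00017797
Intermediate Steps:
d = 4968
1/(d + 651) = 1/(4968 + 651) = 1/5619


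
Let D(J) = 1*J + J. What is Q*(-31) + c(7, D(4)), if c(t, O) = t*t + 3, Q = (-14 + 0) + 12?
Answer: 114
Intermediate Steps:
Q = -2 (Q = -14 + 12 = -2)
D(J) = 2*J (D(J) = J + J = 2*J)
c(t, O) = 3 + t² (c(t, O) = t² + 3 = 3 + t²)
Q*(-31) + c(7, D(4)) = -2*(-31) + (3 + 7²) = 62 + (3 + 49) = 62 + 52 = 114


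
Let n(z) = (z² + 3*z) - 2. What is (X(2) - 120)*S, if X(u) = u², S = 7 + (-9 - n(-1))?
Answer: -232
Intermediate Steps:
n(z) = -2 + z² + 3*z
S = 2 (S = 7 + (-9 - (-2 + (-1)² + 3*(-1))) = 7 + (-9 - (-2 + 1 - 3)) = 7 + (-9 - 1*(-4)) = 7 + (-9 + 4) = 7 - 5 = 2)
(X(2) - 120)*S = (2² - 120)*2 = (4 - 120)*2 = -116*2 = -232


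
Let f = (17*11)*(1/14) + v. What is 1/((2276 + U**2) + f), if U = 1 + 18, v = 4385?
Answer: 14/98495 ≈ 0.00014214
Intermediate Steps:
U = 19
f = 61577/14 (f = (17*11)*(1/14) + 4385 = 187*(1*(1/14)) + 4385 = 187*(1/14) + 4385 = 187/14 + 4385 = 61577/14 ≈ 4398.4)
1/((2276 + U**2) + f) = 1/((2276 + 19**2) + 61577/14) = 1/((2276 + 361) + 61577/14) = 1/(2637 + 61577/14) = 1/(98495/14) = 14/98495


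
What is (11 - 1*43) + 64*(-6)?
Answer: -416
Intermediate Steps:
(11 - 1*43) + 64*(-6) = (11 - 43) - 384 = -32 - 384 = -416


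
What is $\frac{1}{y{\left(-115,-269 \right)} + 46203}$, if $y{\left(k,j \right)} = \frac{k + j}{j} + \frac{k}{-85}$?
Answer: $\frac{4573}{211299034} \approx 2.1642 \cdot 10^{-5}$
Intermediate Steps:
$y{\left(k,j \right)} = - \frac{k}{85} + \frac{j + k}{j}$ ($y{\left(k,j \right)} = \frac{j + k}{j} + k \left(- \frac{1}{85}\right) = \frac{j + k}{j} - \frac{k}{85} = - \frac{k}{85} + \frac{j + k}{j}$)
$\frac{1}{y{\left(-115,-269 \right)} + 46203} = \frac{1}{\left(1 - - \frac{23}{17} - \frac{115}{-269}\right) + 46203} = \frac{1}{\left(1 + \frac{23}{17} - - \frac{115}{269}\right) + 46203} = \frac{1}{\left(1 + \frac{23}{17} + \frac{115}{269}\right) + 46203} = \frac{1}{\frac{12715}{4573} + 46203} = \frac{1}{\frac{211299034}{4573}} = \frac{4573}{211299034}$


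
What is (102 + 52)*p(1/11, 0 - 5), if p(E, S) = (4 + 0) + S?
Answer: -154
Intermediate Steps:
p(E, S) = 4 + S
(102 + 52)*p(1/11, 0 - 5) = (102 + 52)*(4 + (0 - 5)) = 154*(4 - 5) = 154*(-1) = -154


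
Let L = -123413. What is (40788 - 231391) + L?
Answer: -314016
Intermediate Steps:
(40788 - 231391) + L = (40788 - 231391) - 123413 = -190603 - 123413 = -314016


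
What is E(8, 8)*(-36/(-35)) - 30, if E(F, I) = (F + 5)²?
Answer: 5034/35 ≈ 143.83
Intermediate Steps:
E(F, I) = (5 + F)²
E(8, 8)*(-36/(-35)) - 30 = (5 + 8)²*(-36/(-35)) - 30 = 13²*(-36*(-1/35)) - 30 = 169*(36/35) - 30 = 6084/35 - 30 = 5034/35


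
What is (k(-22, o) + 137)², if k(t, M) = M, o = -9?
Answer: 16384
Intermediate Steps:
(k(-22, o) + 137)² = (-9 + 137)² = 128² = 16384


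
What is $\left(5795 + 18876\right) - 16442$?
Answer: $8229$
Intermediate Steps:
$\left(5795 + 18876\right) - 16442 = 24671 - 16442 = 8229$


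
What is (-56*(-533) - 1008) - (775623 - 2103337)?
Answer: 1356554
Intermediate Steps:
(-56*(-533) - 1008) - (775623 - 2103337) = (29848 - 1008) - 1*(-1327714) = 28840 + 1327714 = 1356554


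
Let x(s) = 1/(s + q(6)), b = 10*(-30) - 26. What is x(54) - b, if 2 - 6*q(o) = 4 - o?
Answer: 53467/164 ≈ 326.02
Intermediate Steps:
q(o) = -⅓ + o/6 (q(o) = ⅓ - (4 - o)/6 = ⅓ + (-⅔ + o/6) = -⅓ + o/6)
b = -326 (b = -300 - 26 = -326)
x(s) = 1/(⅔ + s) (x(s) = 1/(s + (-⅓ + (⅙)*6)) = 1/(s + (-⅓ + 1)) = 1/(s + ⅔) = 1/(⅔ + s))
x(54) - b = 3/(2 + 3*54) - 1*(-326) = 3/(2 + 162) + 326 = 3/164 + 326 = 53467/164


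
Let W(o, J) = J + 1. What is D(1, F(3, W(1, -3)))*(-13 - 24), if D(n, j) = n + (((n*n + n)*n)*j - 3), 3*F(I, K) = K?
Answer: 370/3 ≈ 123.33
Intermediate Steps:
W(o, J) = 1 + J
F(I, K) = K/3
D(n, j) = -3 + n + j*n*(n + n²) (D(n, j) = n + (((n² + n)*n)*j - 3) = n + (((n + n²)*n)*j - 3) = n + ((n*(n + n²))*j - 3) = n + (j*n*(n + n²) - 3) = n + (-3 + j*n*(n + n²)) = -3 + n + j*n*(n + n²))
D(1, F(3, W(1, -3)))*(-13 - 24) = (-3 + 1 + ((1 - 3)/3)*1² + ((1 - 3)/3)*1³)*(-13 - 24) = (-3 + 1 + ((⅓)*(-2))*1 + ((⅓)*(-2))*1)*(-37) = (-3 + 1 - ⅔*1 - ⅔*1)*(-37) = (-3 + 1 - ⅔ - ⅔)*(-37) = -10/3*(-37) = 370/3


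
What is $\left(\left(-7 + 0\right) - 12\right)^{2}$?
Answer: $361$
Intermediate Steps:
$\left(\left(-7 + 0\right) - 12\right)^{2} = \left(-7 - 12\right)^{2} = \left(-19\right)^{2} = 361$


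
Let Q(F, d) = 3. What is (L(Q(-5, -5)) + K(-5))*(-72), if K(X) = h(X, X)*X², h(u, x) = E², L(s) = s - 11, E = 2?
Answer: -6624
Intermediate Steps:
L(s) = -11 + s
h(u, x) = 4 (h(u, x) = 2² = 4)
K(X) = 4*X²
(L(Q(-5, -5)) + K(-5))*(-72) = ((-11 + 3) + 4*(-5)²)*(-72) = (-8 + 4*25)*(-72) = (-8 + 100)*(-72) = 92*(-72) = -6624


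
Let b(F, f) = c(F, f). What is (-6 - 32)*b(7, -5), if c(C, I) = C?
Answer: -266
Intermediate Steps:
b(F, f) = F
(-6 - 32)*b(7, -5) = (-6 - 32)*7 = -38*7 = -266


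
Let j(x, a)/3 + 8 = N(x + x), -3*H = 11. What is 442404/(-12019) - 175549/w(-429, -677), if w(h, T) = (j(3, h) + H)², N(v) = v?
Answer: -19361372643/10107979 ≈ -1915.5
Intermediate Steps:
H = -11/3 (H = -⅓*11 = -11/3 ≈ -3.6667)
j(x, a) = -24 + 6*x (j(x, a) = -24 + 3*(x + x) = -24 + 3*(2*x) = -24 + 6*x)
w(h, T) = 841/9 (w(h, T) = ((-24 + 6*3) - 11/3)² = ((-24 + 18) - 11/3)² = (-6 - 11/3)² = (-29/3)² = 841/9)
442404/(-12019) - 175549/w(-429, -677) = 442404/(-12019) - 175549/841/9 = 442404*(-1/12019) - 175549*9/841 = -442404/12019 - 1579941/841 = -19361372643/10107979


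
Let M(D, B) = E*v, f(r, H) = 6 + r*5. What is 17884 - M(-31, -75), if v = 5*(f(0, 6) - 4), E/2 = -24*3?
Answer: 19324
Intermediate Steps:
f(r, H) = 6 + 5*r
E = -144 (E = 2*(-24*3) = 2*(-72) = -144)
v = 10 (v = 5*((6 + 5*0) - 4) = 5*((6 + 0) - 4) = 5*(6 - 4) = 5*2 = 10)
M(D, B) = -1440 (M(D, B) = -144*10 = -1440)
17884 - M(-31, -75) = 17884 - 1*(-1440) = 17884 + 1440 = 19324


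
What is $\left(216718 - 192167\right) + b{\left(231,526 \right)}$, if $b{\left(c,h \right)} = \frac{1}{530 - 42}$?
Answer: $\frac{11980889}{488} \approx 24551.0$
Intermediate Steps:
$b{\left(c,h \right)} = \frac{1}{488}$
$\left(216718 - 192167\right) + b{\left(231,526 \right)} = \left(216718 - 192167\right) + \frac{1}{488} = 24551 + \frac{1}{488} = \frac{11980889}{488}$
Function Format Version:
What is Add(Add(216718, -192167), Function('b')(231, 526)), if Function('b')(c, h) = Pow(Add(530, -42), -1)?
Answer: Rational(11980889, 488) ≈ 24551.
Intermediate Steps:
Function('b')(c, h) = Rational(1, 488) (Function('b')(c, h) = Pow(488, -1) = Rational(1, 488))
Add(Add(216718, -192167), Function('b')(231, 526)) = Add(Add(216718, -192167), Rational(1, 488)) = Add(24551, Rational(1, 488)) = Rational(11980889, 488)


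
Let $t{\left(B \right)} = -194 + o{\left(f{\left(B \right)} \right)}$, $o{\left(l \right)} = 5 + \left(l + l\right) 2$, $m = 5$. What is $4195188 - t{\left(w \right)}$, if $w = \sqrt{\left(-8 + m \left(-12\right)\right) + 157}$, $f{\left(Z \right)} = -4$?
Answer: $4195393$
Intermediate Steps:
$o{\left(l \right)} = 5 + 4 l$ ($o{\left(l \right)} = 5 + 2 l 2 = 5 + 4 l$)
$w = \sqrt{89}$ ($w = \sqrt{\left(-8 + 5 \left(-12\right)\right) + 157} = \sqrt{\left(-8 - 60\right) + 157} = \sqrt{-68 + 157} = \sqrt{89} \approx 9.434$)
$t{\left(B \right)} = -205$ ($t{\left(B \right)} = -194 + \left(5 + 4 \left(-4\right)\right) = -194 + \left(5 - 16\right) = -194 - 11 = -205$)
$4195188 - t{\left(w \right)} = 4195188 - -205 = 4195188 + 205 = 4195393$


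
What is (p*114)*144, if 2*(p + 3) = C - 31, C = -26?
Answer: -517104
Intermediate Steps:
p = -63/2 (p = -3 + (-26 - 31)/2 = -3 + (½)*(-57) = -3 - 57/2 = -63/2 ≈ -31.500)
(p*114)*144 = -63/2*114*144 = -3591*144 = -517104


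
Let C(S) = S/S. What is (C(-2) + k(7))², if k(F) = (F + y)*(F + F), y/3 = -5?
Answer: 12321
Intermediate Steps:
y = -15 (y = 3*(-5) = -15)
C(S) = 1
k(F) = 2*F*(-15 + F) (k(F) = (F - 15)*(F + F) = (-15 + F)*(2*F) = 2*F*(-15 + F))
(C(-2) + k(7))² = (1 + 2*7*(-15 + 7))² = (1 + 2*7*(-8))² = (1 - 112)² = (-111)² = 12321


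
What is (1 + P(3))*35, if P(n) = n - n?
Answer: 35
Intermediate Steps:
P(n) = 0
(1 + P(3))*35 = (1 + 0)*35 = 1*35 = 35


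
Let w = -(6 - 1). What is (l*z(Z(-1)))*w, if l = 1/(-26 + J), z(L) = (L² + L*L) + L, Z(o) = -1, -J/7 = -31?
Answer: -5/191 ≈ -0.026178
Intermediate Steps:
J = 217 (J = -7*(-31) = 217)
w = -5 (w = -1*5 = -5)
z(L) = L + 2*L² (z(L) = (L² + L²) + L = 2*L² + L = L + 2*L²)
l = 1/191 (l = 1/(-26 + 217) = 1/191 ≈ 0.0052356)
(l*z(Z(-1)))*w = ((-(1 + 2*(-1)))/191)*(-5) = ((-(1 - 2))/191)*(-5) = ((-1*(-1))/191)*(-5) = ((1/191)*1)*(-5) = (1/191)*(-5) = -5/191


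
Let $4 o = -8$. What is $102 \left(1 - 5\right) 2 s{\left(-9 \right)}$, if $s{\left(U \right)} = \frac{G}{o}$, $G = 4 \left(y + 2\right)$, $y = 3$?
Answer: $8160$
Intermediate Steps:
$o = -2$ ($o = \frac{1}{4} \left(-8\right) = -2$)
$G = 20$ ($G = 4 \left(3 + 2\right) = 4 \cdot 5 = 20$)
$s{\left(U \right)} = -10$ ($s{\left(U \right)} = \frac{20}{-2} = 20 \left(- \frac{1}{2}\right) = -10$)
$102 \left(1 - 5\right) 2 s{\left(-9 \right)} = 102 \left(1 - 5\right) 2 \left(-10\right) = 102 \left(\left(-4\right) 2\right) \left(-10\right) = 102 \left(-8\right) \left(-10\right) = \left(-816\right) \left(-10\right) = 8160$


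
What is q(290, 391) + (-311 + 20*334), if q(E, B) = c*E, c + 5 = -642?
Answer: -181261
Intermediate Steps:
c = -647 (c = -5 - 642 = -647)
q(E, B) = -647*E
q(290, 391) + (-311 + 20*334) = -647*290 + (-311 + 20*334) = -187630 + (-311 + 6680) = -187630 + 6369 = -181261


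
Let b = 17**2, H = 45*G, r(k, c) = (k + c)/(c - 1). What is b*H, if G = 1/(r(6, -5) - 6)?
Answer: -78030/37 ≈ -2108.9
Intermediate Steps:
r(k, c) = (c + k)/(-1 + c)
G = -6/37 (G = 1/((-5 + 6)/(-1 - 5) - 6) = 1/(1/(-6) - 6) = 1/(-1/6*1 - 6) = 1/(-1/6 - 6) = 1/(-37/6) = -6/37 ≈ -0.16216)
H = -270/37 (H = 45*(-6/37) = -270/37 ≈ -7.2973)
b = 289
b*H = 289*(-270/37) = -78030/37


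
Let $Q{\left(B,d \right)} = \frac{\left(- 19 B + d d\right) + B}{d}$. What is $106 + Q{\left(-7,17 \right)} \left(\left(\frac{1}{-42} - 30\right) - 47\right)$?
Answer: $- \frac{1266841}{714} \approx -1774.3$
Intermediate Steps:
$Q{\left(B,d \right)} = \frac{d^{2} - 18 B}{d}$ ($Q{\left(B,d \right)} = \frac{\left(- 19 B + d^{2}\right) + B}{d} = \frac{\left(d^{2} - 19 B\right) + B}{d} = \frac{d^{2} - 18 B}{d}$)
$106 + Q{\left(-7,17 \right)} \left(\left(\frac{1}{-42} - 30\right) - 47\right) = 106 + \left(17 - - \frac{126}{17}\right) \left(\left(\frac{1}{-42} - 30\right) - 47\right) = 106 + \left(17 - \left(-126\right) \frac{1}{17}\right) \left(\left(- \frac{1}{42} - 30\right) - 47\right) = 106 + \left(17 + \frac{126}{17}\right) \left(- \frac{1261}{42} - 47\right) = 106 + \frac{415}{17} \left(- \frac{3235}{42}\right) = 106 - \frac{1342525}{714} = - \frac{1266841}{714}$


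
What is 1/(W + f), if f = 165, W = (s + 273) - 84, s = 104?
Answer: 1/458 ≈ 0.0021834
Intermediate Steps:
W = 293 (W = (104 + 273) - 84 = 377 - 84 = 293)
1/(W + f) = 1/(293 + 165) = 1/458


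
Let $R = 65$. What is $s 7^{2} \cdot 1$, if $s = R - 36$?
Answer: $1421$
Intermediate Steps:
$s = 29$ ($s = 65 - 36 = 29$)
$s 7^{2} \cdot 1 = 29 \cdot 7^{2} \cdot 1 = 29 \cdot 49 \cdot 1 = 29 \cdot 49 = 1421$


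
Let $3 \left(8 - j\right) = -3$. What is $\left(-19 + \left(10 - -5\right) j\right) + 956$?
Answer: $1072$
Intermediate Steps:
$j = 9$ ($j = 8 - -1 = 8 + 1 = 9$)
$\left(-19 + \left(10 - -5\right) j\right) + 956 = \left(-19 + \left(10 - -5\right) 9\right) + 956 = \left(-19 + \left(10 + 5\right) 9\right) + 956 = \left(-19 + 15 \cdot 9\right) + 956 = \left(-19 + 135\right) + 956 = 116 + 956 = 1072$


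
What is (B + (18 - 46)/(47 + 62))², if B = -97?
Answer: 112381201/11881 ≈ 9458.9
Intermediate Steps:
(B + (18 - 46)/(47 + 62))² = (-97 + (18 - 46)/(47 + 62))² = (-97 - 28/109)² = (-10601/109)² = 112381201/11881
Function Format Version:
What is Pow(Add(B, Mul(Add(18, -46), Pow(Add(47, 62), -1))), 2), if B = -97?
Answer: Rational(112381201, 11881) ≈ 9458.9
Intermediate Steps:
Pow(Add(B, Mul(Add(18, -46), Pow(Add(47, 62), -1))), 2) = Pow(Add(-97, Mul(Add(18, -46), Pow(Add(47, 62), -1))), 2) = Pow(Add(-97, Mul(-28, Pow(109, -1))), 2) = Pow(Add(-97, Mul(-28, Rational(1, 109))), 2) = Pow(Add(-97, Rational(-28, 109)), 2) = Pow(Rational(-10601, 109), 2) = Rational(112381201, 11881)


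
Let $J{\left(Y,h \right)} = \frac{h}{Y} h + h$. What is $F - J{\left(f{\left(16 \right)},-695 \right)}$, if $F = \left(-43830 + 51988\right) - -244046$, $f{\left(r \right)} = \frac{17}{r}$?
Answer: $- \frac{3429117}{17} \approx -2.0171 \cdot 10^{5}$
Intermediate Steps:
$J{\left(Y,h \right)} = h + \frac{h^{2}}{Y}$ ($J{\left(Y,h \right)} = \frac{h^{2}}{Y} + h = h + \frac{h^{2}}{Y}$)
$F = 252204$ ($F = 8158 + 244046 = 252204$)
$F - J{\left(f{\left(16 \right)},-695 \right)} = 252204 - - \frac{695 \left(\frac{17}{16} - 695\right)}{17 \cdot \frac{1}{16}} = 252204 - - \frac{695 \left(17 \cdot \frac{1}{16} - 695\right)}{17 \cdot \frac{1}{16}} = 252204 - - \frac{695 \left(\frac{17}{16} - 695\right)}{\frac{17}{16}} = 252204 - \left(-695\right) \frac{16}{17} \left(- \frac{11103}{16}\right) = 252204 - \frac{7716585}{17} = - \frac{3429117}{17}$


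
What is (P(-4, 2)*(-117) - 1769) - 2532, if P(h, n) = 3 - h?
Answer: -5120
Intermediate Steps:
(P(-4, 2)*(-117) - 1769) - 2532 = ((3 - 1*(-4))*(-117) - 1769) - 2532 = ((3 + 4)*(-117) - 1769) - 2532 = (7*(-117) - 1769) - 2532 = (-819 - 1769) - 2532 = -2588 - 2532 = -5120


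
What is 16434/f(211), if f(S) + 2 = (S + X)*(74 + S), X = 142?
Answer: 16434/100603 ≈ 0.16335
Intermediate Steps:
f(S) = -2 + (74 + S)*(142 + S) (f(S) = -2 + (S + 142)*(74 + S) = -2 + (142 + S)*(74 + S) = -2 + (74 + S)*(142 + S))
16434/f(211) = 16434/(10506 + 211² + 216*211) = 16434/(10506 + 44521 + 45576) = 16434/100603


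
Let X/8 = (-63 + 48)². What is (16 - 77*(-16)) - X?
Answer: -552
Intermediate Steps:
X = 1800 (X = 8*(-63 + 48)² = 8*(-15)² = 8*225 = 1800)
(16 - 77*(-16)) - X = (16 - 77*(-16)) - 1*1800 = (16 + 1232) - 1800 = 1248 - 1800 = -552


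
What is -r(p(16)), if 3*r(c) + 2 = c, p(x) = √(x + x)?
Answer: ⅔ - 4*√2/3 ≈ -1.2190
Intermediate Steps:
p(x) = √2*√x (p(x) = √(2*x) = √2*√x)
r(c) = -⅔ + c/3
-r(p(16)) = -(-⅔ + (√2*√16)/3) = -(-⅔ + (√2*4)/3) = -(-⅔ + (4*√2)/3) = -(-⅔ + 4*√2/3) = ⅔ - 4*√2/3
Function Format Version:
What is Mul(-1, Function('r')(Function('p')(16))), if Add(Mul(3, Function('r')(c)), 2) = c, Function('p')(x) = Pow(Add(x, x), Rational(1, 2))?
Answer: Add(Rational(2, 3), Mul(Rational(-4, 3), Pow(2, Rational(1, 2)))) ≈ -1.2190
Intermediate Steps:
Function('p')(x) = Mul(Pow(2, Rational(1, 2)), Pow(x, Rational(1, 2))) (Function('p')(x) = Pow(Mul(2, x), Rational(1, 2)) = Mul(Pow(2, Rational(1, 2)), Pow(x, Rational(1, 2))))
Function('r')(c) = Add(Rational(-2, 3), Mul(Rational(1, 3), c))
Mul(-1, Function('r')(Function('p')(16))) = Mul(-1, Add(Rational(-2, 3), Mul(Rational(1, 3), Mul(Pow(2, Rational(1, 2)), Pow(16, Rational(1, 2)))))) = Mul(-1, Add(Rational(-2, 3), Mul(Rational(1, 3), Mul(Pow(2, Rational(1, 2)), 4)))) = Mul(-1, Add(Rational(-2, 3), Mul(Rational(1, 3), Mul(4, Pow(2, Rational(1, 2)))))) = Mul(-1, Add(Rational(-2, 3), Mul(Rational(4, 3), Pow(2, Rational(1, 2))))) = Add(Rational(2, 3), Mul(Rational(-4, 3), Pow(2, Rational(1, 2))))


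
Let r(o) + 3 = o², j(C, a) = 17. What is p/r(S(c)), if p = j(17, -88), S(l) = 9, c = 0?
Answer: 17/78 ≈ 0.21795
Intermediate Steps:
p = 17
r(o) = -3 + o²
p/r(S(c)) = 17/(-3 + 9²) = 17/(-3 + 81) = 17/78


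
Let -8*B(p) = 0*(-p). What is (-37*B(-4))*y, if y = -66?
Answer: 0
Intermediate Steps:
B(p) = 0 (B(p) = -0*(-p) = -⅛*0 = 0)
(-37*B(-4))*y = -37*0*(-66) = 0*(-66) = 0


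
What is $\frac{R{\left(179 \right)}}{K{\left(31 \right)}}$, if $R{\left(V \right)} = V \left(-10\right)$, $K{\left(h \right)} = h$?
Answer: $- \frac{1790}{31} \approx -57.742$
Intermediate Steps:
$R{\left(V \right)} = - 10 V$
$\frac{R{\left(179 \right)}}{K{\left(31 \right)}} = \frac{\left(-10\right) 179}{31} = \left(-1790\right) \frac{1}{31} = - \frac{1790}{31}$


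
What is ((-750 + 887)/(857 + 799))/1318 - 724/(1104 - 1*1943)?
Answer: 1580323135/1831208112 ≈ 0.86300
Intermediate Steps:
((-750 + 887)/(857 + 799))/1318 - 724/(1104 - 1*1943) = (137/1656)*(1/1318) - 724/(1104 - 1943) = (137*(1/1656))*(1/1318) - 724/(-839) = (137/1656)*(1/1318) - 724*(-1/839) = 137/2182608 + 724/839 = 1580323135/1831208112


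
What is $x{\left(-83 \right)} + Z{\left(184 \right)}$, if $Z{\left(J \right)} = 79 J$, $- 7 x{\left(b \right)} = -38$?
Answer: $\frac{101790}{7} \approx 14541.0$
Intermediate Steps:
$x{\left(b \right)} = \frac{38}{7}$ ($x{\left(b \right)} = \left(- \frac{1}{7}\right) \left(-38\right) = \frac{38}{7}$)
$x{\left(-83 \right)} + Z{\left(184 \right)} = \frac{38}{7} + 79 \cdot 184 = \frac{38}{7} + 14536 = \frac{101790}{7}$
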